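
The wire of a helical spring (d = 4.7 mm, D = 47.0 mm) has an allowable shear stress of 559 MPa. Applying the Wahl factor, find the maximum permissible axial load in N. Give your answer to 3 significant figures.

424 N

C = D/d = 47.0/4.7 = 10.0000
K_W = (4C−1)/(4C−4) + 0.615/C = 39.000/36.000 + 0.0615 = 1.1448
τ_max = K·8FD/(πd³) → F_max = τ_allow·πd³/(8DK)
F_max = 559·π·4.7³/(8·47.0·1.1448) = 1.8233e+05/430.46 = 423.57 N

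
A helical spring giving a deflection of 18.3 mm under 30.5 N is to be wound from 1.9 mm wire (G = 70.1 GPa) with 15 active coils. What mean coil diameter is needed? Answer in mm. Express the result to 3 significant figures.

Required rate k = F/δ = 30.5/18.3 = 1.6667 N/mm
D = (Gd⁴/(8N_a·k))^(1/3) = (70.1×10³·1.9⁴/(8·15·1.6667))^(1/3)
  = (4567.75)^(1/3) = 16.5921 mm

16.6 mm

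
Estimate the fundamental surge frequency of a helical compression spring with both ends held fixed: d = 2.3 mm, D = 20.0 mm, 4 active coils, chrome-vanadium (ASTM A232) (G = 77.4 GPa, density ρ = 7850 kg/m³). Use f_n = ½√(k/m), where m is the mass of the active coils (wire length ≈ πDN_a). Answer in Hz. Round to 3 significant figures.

508 Hz

k = Gd⁴/(8D³N_a) = (77.4×10³)(2.3⁴)/(8·20.0³·4) = 8.4608 N/mm = 8460.8 N/m
Wire length L = πDN_a = π·20.0·4 = 251.33 mm
m = ρ·(πd²/4)·L = 7850 × 4.1548×10⁻⁶ m² × 0.25133 m = 0.008197 kg
f_n = ½√(k/m) = 0.5·√(8460.8/0.008197) = 0.5·√(1.0322e+06) = 507.98 Hz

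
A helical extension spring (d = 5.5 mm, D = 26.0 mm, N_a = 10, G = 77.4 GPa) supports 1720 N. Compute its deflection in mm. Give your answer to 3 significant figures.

34.1 mm

k = Gd⁴/(8D³N_a) = (77.4×10³)(5.5⁴)/(8·26.0³·10) = 50.371 N/mm
δ = F/k = 1720 / 50.371 = 34.147 mm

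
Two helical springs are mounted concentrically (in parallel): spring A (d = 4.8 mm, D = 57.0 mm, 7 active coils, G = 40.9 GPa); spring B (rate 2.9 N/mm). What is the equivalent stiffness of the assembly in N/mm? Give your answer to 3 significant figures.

4.99 N/mm

k_A = Gd⁴/(8D³N_a) = (40.9×10³)(4.8⁴)/(8·57.0³·7) = 2.0935 N/mm
Parallel: k_eq = 2.0935 + 2.9 = 4.9935 N/mm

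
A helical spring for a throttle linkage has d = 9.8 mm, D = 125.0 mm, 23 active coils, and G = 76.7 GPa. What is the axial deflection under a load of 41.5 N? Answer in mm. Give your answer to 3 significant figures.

k = Gd⁴/(8D³N_a) = (76.7×10³)(9.8⁴)/(8·125.0³·23) = 1.9686 N/mm
δ = F/k = 41.5 / 1.9686 = 21.081 mm

21.1 mm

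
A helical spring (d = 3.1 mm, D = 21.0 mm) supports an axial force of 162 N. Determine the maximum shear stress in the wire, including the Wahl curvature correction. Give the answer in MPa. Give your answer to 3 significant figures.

355 MPa

Spring index C = D/d = 21.0/3.1 = 6.7742
K_W = (4C−1)/(4C−4) + 0.615/C = 26.097/23.097 + 0.0908 = 1.2207
τ₀ = 8FD/(πd³) = 8·162·21.0/(π·3.1³) = 27216/93.591 = 290.8 MPa
τ_max = K·τ₀ = 1.2207 × 290.8 = 354.97 MPa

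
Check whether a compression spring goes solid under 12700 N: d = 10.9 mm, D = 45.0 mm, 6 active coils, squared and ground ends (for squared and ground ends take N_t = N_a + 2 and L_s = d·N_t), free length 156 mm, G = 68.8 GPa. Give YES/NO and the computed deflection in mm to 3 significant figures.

k = Gd⁴/(8D³N_a) = (68.8×10³)(10.9⁴)/(8·45.0³·6) = 222.03 N/mm
N_t = 8; L_s = 10.9·8 = 87.2 mm; δ_solid = L₀ − L_s = 156 − 87.2 = 68.8 mm
δ = F/k = 12700/222.03 = 57.199 mm
δ < δ_solid → spring does not go solid

NO, δ = 57.2 mm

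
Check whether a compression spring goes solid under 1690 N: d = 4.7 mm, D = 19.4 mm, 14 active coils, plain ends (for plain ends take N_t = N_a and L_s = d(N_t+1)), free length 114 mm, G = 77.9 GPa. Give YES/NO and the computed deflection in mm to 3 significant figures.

k = Gd⁴/(8D³N_a) = (77.9×10³)(4.7⁴)/(8·19.4³·14) = 46.484 N/mm
N_t = 14; L_s = 4.7·15 = 70.5 mm; δ_solid = L₀ − L_s = 114 − 70.5 = 43.5 mm
δ = F/k = 1690/46.484 = 36.356 mm
δ < δ_solid → spring does not go solid

NO, δ = 36.4 mm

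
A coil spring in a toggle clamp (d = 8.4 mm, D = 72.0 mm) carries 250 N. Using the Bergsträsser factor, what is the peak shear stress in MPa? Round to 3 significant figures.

89.7 MPa

Spring index C = D/d = 72.0/8.4 = 8.5714
K_B = (4C+2)/(4C−3) = 36.286/31.286 = 1.1598
τ₀ = 8FD/(πd³) = 8·250·72.0/(π·8.4³) = 144000/1862 = 77.335 MPa
τ_max = K·τ₀ = 1.1598 × 77.335 = 89.694 MPa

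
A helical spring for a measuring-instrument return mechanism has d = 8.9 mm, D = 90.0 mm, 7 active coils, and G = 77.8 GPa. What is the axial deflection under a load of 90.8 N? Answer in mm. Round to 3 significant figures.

7.59 mm

k = Gd⁴/(8D³N_a) = (77.8×10³)(8.9⁴)/(8·90.0³·7) = 11.957 N/mm
δ = F/k = 90.8 / 11.957 = 7.5938 mm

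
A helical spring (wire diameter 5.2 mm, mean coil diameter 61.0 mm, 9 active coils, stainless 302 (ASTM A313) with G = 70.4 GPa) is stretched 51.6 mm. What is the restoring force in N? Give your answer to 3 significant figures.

k = Gd⁴/(8D³N_a) = (70.4×10³)(5.2⁴)/(8·61.0³·9) = 3.1497 N/mm
F = k·δ = 3.1497 × 51.6 = 162.52 N

163 N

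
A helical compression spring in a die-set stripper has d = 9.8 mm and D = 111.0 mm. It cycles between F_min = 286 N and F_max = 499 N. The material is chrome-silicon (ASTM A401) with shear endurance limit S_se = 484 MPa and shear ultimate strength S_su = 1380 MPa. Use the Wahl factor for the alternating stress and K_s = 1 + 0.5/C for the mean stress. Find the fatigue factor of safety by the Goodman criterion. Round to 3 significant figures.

6.11

C = D/d = 111.0/9.8 = 11.3265; K_W = (4C−1)/(4C−4)+0.615/C = 1.1269; K_s = 1+0.5/C = 1.0441
F_a = (F_max−F_min)/2 = 106.5 N; F_m = (F_max+F_min)/2 = 392.5 N
τ_a = K_W·8F_aD/(πd³) = 1.1269 × 31.984 = 36.044 MPa
τ_m = K_s·8F_mD/(πd³) = 1.0441 × 117.88 = 123.08 MPa
Goodman: 1/n_f = τ_a/S_se + τ_m/S_su = 36.044/484 + 123.08/1380 = 0.07447 + 0.08919 = 0.16366
n_f = 1/0.16366 = 6.11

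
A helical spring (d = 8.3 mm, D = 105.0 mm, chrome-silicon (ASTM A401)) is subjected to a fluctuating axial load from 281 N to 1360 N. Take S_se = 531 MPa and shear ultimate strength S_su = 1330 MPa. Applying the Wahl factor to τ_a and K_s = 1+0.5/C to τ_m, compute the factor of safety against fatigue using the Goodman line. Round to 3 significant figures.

1.21

C = D/d = 105.0/8.3 = 12.6506; K_W = (4C−1)/(4C−4)+0.615/C = 1.1130; K_s = 1+0.5/C = 1.0395
F_a = (F_max−F_min)/2 = 539.5 N; F_m = (F_max+F_min)/2 = 820.5 N
τ_a = K_W·8F_aD/(πd³) = 1.1130 × 252.28 = 280.79 MPa
τ_m = K_s·8F_mD/(πd³) = 1.0395 × 383.68 = 398.85 MPa
Goodman: 1/n_f = τ_a/S_se + τ_m/S_su = 280.79/531 + 398.85/1330 = 0.52879 + 0.29989 = 0.82868
n_f = 1/0.82868 = 1.207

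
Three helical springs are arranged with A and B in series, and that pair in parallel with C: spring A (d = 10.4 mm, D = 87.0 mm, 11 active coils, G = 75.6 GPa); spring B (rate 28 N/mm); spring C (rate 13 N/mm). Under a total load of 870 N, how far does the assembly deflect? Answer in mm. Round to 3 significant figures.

38.0 mm

k_A = Gd⁴/(8D³N_a) = (75.6×10³)(10.4⁴)/(8·87.0³·11) = 15.262 N/mm
Springs A,B series: k_AB = 1/(1/15.262+1/28) = 9.8779 N/mm; parallel with C: k_eq = 9.8779+13 = 22.878 N/mm
δ = F/k_eq = 870/22.878 = 38.028 mm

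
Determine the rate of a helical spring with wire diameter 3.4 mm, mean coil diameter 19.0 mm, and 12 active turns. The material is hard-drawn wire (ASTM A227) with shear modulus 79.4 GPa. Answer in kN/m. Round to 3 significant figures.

16.1 kN/m

k = Gd⁴/(8D³N_a) = (79.4×10³ × 3.4⁴) / (8 × 19.0³ × 12)
  = 1.06105e+07 / 658464 = 16.114 N/mm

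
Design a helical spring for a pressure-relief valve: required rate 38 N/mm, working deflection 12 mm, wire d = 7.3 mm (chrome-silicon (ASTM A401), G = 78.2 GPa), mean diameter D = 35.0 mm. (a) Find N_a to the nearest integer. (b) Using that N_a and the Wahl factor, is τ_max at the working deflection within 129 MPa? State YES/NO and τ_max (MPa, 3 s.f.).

(a) 17 coils; (b) NO, τ_max = 139 MPa

N_a = Gd⁴/(8D³k) = (78.2×10³)(7.3⁴)/(8·35.0³·38) = 17.04 → N_a = 17
Actual rate k = Gd⁴/(8D³·17) = 38.085 N/mm
Working load F = kδ = 38.085·12 = 457.02 N
C = 35.0/7.3 = 4.7945; K_W = (4C−1)/(4C−4)+0.615/C = 1.3259
τ_max = K_W·8FD/(πd³) = 1.3259·104.71 = 138.83 MPa
τ_max > 129 MPa → exceeds allowable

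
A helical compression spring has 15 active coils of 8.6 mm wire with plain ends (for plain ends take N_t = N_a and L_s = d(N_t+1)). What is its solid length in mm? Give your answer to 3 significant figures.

plain ends: N_t = N_a = 15
L_s = d·(N_t+1) = 8.6 × 16 = 137.6 mm

138 mm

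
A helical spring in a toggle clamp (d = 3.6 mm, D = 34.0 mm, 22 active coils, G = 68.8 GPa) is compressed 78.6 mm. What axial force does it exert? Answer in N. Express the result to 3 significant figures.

k = Gd⁴/(8D³N_a) = (68.8×10³)(3.6⁴)/(8·34.0³·22) = 1.6705 N/mm
F = k·δ = 1.6705 × 78.6 = 131.3 N

131 N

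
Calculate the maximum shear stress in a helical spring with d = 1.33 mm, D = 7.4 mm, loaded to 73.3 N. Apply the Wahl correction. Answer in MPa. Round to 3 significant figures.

Spring index C = D/d = 7.4/1.33 = 5.5639
K_W = (4C−1)/(4C−4) + 0.615/C = 21.256/18.256 + 0.1105 = 1.2749
τ₀ = 8FD/(πd³) = 8·73.3·7.4/(π·1.33³) = 4339.36/7.391 = 587.11 MPa
τ_max = K·τ₀ = 1.2749 × 587.11 = 748.49 MPa

748 MPa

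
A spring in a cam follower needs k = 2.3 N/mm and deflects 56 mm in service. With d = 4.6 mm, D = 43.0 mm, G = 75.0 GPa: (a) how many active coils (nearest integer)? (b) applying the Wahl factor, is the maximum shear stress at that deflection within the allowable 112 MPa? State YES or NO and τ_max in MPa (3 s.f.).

N_a = Gd⁴/(8D³k) = (75.0×10³)(4.6⁴)/(8·43.0³·2.3) = 22.95 → N_a = 23
Actual rate k = Gd⁴/(8D³·23) = 2.2955 N/mm
Working load F = kδ = 2.2955·56 = 128.55 N
C = 43.0/4.6 = 9.3478; K_W = (4C−1)/(4C−4)+0.615/C = 1.1556
τ_max = K_W·8FD/(πd³) = 1.1556·144.61 = 167.11 MPa
τ_max > 112 MPa → exceeds allowable

(a) 23 coils; (b) NO, τ_max = 167 MPa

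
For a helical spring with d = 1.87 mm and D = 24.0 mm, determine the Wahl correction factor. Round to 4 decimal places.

C = D/d = 24.0/1.87 = 12.8342
K_W = (4C−1)/(4C−4) + 0.615/C = 50.337/47.337 + 0.0479 = 1.1113

1.1113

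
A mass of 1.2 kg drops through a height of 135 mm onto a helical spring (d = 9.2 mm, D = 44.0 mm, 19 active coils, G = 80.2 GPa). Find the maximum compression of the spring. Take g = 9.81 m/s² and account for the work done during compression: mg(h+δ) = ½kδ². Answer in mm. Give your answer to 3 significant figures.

k = Gd⁴/(8D³N_a) = (80.2×10³)(9.2⁴)/(8·44.0³·19) = 44.374 N/mm
W = mg = 1.2 × 9.81 = 11.772 N
½kδ² − Wδ − Wh = 0 → δ = (W + √(W² + 2kWh))/k
δ = (11.772 + √(138.58 + 141039))/44.374 = (11.772 + 375.74)/44.374 = 8.7329 mm

8.73 mm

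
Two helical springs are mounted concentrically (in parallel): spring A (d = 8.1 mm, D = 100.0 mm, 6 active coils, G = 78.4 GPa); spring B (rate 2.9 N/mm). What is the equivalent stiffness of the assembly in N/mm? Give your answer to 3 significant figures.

9.93 N/mm

k_A = Gd⁴/(8D³N_a) = (78.4×10³)(8.1⁴)/(8·100.0³·6) = 7.031 N/mm
Parallel: k_eq = 7.031 + 2.9 = 9.931 N/mm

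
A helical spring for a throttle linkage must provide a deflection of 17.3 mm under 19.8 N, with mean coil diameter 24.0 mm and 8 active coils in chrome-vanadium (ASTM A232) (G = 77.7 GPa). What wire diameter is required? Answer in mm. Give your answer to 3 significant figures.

Required rate k = F/δ = 19.8/17.3 = 1.1445 N/mm
d = (8D³N_a·k / G)^(1/4) = (8·24.0³·8·1.1445 / (77.7×10³))^0.25
  = (13.032)^0.25 = 1.9000 mm

1.90 mm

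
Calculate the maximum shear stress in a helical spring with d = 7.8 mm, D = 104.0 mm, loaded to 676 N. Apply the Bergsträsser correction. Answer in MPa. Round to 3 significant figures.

Spring index C = D/d = 104.0/7.8 = 13.3333
K_B = (4C+2)/(4C−3) = 55.333/50.333 = 1.0993
τ₀ = 8FD/(πd³) = 8·676·104.0/(π·7.8³) = 562432/1490.8 = 377.26 MPa
τ_max = K·τ₀ = 1.0993 × 377.26 = 414.73 MPa

415 MPa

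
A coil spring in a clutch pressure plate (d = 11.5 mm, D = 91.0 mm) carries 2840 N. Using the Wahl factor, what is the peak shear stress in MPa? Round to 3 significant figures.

513 MPa

Spring index C = D/d = 91.0/11.5 = 7.9130
K_W = (4C−1)/(4C−4) + 0.615/C = 30.652/27.652 + 0.0777 = 1.1862
τ₀ = 8FD/(πd³) = 8·2840·91.0/(π·11.5³) = 2.06752e+06/4778 = 432.72 MPa
τ_max = K·τ₀ = 1.1862 × 432.72 = 513.3 MPa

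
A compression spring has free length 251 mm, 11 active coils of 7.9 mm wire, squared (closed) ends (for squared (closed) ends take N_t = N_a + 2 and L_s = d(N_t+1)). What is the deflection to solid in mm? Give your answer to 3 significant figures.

140 mm

N_t = 13; L_s = 7.9·14 = 110.6 mm
δ_solid = L₀ − L_s = 251 − 110.6 = 140.4 mm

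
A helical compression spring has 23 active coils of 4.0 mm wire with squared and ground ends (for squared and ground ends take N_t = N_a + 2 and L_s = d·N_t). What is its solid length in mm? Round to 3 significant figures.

squared and ground ends: N_t = N_a + 2 = 23 + 2 = 25
L_s = d·N_t = 4.0 × 25 = 100 mm

100 mm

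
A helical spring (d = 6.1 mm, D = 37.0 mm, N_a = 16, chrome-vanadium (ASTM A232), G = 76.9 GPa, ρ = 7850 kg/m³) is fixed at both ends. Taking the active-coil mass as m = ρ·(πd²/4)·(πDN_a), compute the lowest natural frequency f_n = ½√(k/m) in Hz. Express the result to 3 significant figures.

k = Gd⁴/(8D³N_a) = (76.9×10³)(6.1⁴)/(8·37.0³·16) = 16.422 N/mm = 16422 N/m
Wire length L = πDN_a = π·37.0·16 = 1859.8 mm
m = ρ·(πd²/4)·L = 7850 × 29.225×10⁻⁶ m² × 1.8598 m = 0.42667 kg
f_n = ½√(k/m) = 0.5·√(16422/0.42667) = 0.5·√(38489) = 98.093 Hz

98.1 Hz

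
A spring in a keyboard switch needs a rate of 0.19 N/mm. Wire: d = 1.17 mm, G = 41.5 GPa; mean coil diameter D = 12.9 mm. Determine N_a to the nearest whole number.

N_a = Gd⁴/(8D³k) = (41.5×10³ × 1.17⁴)/(8 × 12.9³ × 0.19)
    = 77766.3 / 3262.97 = 23.83 → 24 coils

24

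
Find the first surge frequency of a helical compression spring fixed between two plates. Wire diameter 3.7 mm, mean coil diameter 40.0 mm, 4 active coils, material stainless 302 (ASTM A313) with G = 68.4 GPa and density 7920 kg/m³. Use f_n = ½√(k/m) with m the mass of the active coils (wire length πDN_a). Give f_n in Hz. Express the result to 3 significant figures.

k = Gd⁴/(8D³N_a) = (68.4×10³)(3.7⁴)/(8·40.0³·4) = 6.2594 N/mm = 6259.4 N/m
Wire length L = πDN_a = π·40.0·4 = 502.65 mm
m = ρ·(πd²/4)·L = 7920 × 10.752×10⁻⁶ m² × 0.50265 m = 0.042804 kg
f_n = ½√(k/m) = 0.5·√(6259.4/0.042804) = 0.5·√(1.4623e+05) = 191.2 Hz

191 Hz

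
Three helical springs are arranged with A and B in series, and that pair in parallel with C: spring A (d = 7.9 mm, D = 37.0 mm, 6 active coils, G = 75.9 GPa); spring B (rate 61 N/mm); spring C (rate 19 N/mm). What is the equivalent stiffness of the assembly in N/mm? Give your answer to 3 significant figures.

59.6 N/mm

k_A = Gd⁴/(8D³N_a) = (75.9×10³)(7.9⁴)/(8·37.0³·6) = 121.59 N/mm
Springs A,B series: k_AB = 1/(1/121.59+1/61) = 40.621 N/mm; parallel with C: k_eq = 40.621+19 = 59.621 N/mm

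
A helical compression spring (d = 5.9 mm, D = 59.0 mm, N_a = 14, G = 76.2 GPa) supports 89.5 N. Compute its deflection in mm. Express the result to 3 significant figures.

22.3 mm

k = Gd⁴/(8D³N_a) = (76.2×10³)(5.9⁴)/(8·59.0³·14) = 4.0141 N/mm
δ = F/k = 89.5 / 4.0141 = 22.296 mm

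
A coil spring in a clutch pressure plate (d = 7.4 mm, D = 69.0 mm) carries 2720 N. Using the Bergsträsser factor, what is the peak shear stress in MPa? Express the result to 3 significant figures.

Spring index C = D/d = 69.0/7.4 = 9.3243
K_B = (4C+2)/(4C−3) = 39.297/34.297 = 1.1458
τ₀ = 8FD/(πd³) = 8·2720·69.0/(π·7.4³) = 1.50144e+06/1273 = 1179.4 MPa
τ_max = K·τ₀ = 1.1458 × 1179.4 = 1351.3 MPa

1350 MPa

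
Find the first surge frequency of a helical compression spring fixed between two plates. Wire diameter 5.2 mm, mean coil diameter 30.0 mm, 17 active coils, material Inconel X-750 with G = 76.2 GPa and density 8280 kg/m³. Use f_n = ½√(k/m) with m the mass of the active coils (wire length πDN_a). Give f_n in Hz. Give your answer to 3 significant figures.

116 Hz

k = Gd⁴/(8D³N_a) = (76.2×10³)(5.2⁴)/(8·30.0³·17) = 15.173 N/mm = 15173 N/m
Wire length L = πDN_a = π·30.0·17 = 1602.2 mm
m = ρ·(πd²/4)·L = 8280 × 21.237×10⁻⁶ m² × 1.6022 m = 0.28174 kg
f_n = ½√(k/m) = 0.5·√(15173/0.28174) = 0.5·√(53854) = 116.03 Hz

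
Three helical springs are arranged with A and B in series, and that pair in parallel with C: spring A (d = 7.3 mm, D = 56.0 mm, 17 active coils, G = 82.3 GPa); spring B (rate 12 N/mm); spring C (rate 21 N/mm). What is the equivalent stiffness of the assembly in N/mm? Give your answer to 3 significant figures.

26.4 N/mm

k_A = Gd⁴/(8D³N_a) = (82.3×10³)(7.3⁴)/(8·56.0³·17) = 9.7856 N/mm
Springs A,B series: k_AB = 1/(1/9.7856+1/12) = 5.3901 N/mm; parallel with C: k_eq = 5.3901+21 = 26.39 N/mm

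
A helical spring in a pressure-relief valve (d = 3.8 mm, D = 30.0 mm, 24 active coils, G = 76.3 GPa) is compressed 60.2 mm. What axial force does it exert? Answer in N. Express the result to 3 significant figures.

185 N

k = Gd⁴/(8D³N_a) = (76.3×10³)(3.8⁴)/(8·30.0³·24) = 3.069 N/mm
F = k·δ = 3.069 × 60.2 = 184.75 N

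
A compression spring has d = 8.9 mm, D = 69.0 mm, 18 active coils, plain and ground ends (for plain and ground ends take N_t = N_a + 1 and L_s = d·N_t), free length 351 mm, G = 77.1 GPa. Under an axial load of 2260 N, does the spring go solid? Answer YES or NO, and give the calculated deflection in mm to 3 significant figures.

YES, δ = 221 mm

k = Gd⁴/(8D³N_a) = (77.1×10³)(8.9⁴)/(8·69.0³·18) = 10.226 N/mm
N_t = 19; L_s = 8.9·19 = 169.1 mm; δ_solid = L₀ − L_s = 351 − 169.1 = 181.9 mm
δ = F/k = 2260/10.226 = 221.01 mm
δ ≥ δ_solid → spring goes solid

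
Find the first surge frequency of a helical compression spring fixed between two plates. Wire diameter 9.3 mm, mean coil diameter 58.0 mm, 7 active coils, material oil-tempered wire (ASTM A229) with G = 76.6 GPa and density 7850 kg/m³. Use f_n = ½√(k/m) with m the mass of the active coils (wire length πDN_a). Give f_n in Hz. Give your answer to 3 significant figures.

139 Hz

k = Gd⁴/(8D³N_a) = (76.6×10³)(9.3⁴)/(8·58.0³·7) = 52.443 N/mm = 52443 N/m
Wire length L = πDN_a = π·58.0·7 = 1275.5 mm
m = ρ·(πd²/4)·L = 7850 × 67.929×10⁻⁶ m² × 1.2755 m = 0.68014 kg
f_n = ½√(k/m) = 0.5·√(52443/0.68014) = 0.5·√(77106) = 138.84 Hz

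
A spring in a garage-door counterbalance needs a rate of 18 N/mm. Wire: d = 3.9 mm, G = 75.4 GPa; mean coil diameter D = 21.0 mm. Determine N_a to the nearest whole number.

N_a = Gd⁴/(8D³k) = (75.4×10³ × 3.9⁴)/(8 × 21.0³ × 18)
    = 1.74433e+07 / 1.33358e+06 = 13.08 → 13 coils

13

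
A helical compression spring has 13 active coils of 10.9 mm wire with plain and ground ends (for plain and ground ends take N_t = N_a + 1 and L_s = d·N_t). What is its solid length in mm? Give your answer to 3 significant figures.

153 mm

plain and ground ends: N_t = N_a + 1 = 13 + 1 = 14
L_s = d·N_t = 10.9 × 14 = 152.6 mm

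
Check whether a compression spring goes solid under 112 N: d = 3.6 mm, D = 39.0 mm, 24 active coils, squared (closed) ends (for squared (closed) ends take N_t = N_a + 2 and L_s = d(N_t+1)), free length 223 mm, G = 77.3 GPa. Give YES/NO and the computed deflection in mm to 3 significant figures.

k = Gd⁴/(8D³N_a) = (77.3×10³)(3.6⁴)/(8·39.0³·24) = 1.14 N/mm
N_t = 26; L_s = 3.6·27 = 97.2 mm; δ_solid = L₀ − L_s = 223 − 97.2 = 125.8 mm
δ = F/k = 112/1.14 = 98.248 mm
δ < δ_solid → spring does not go solid

NO, δ = 98.2 mm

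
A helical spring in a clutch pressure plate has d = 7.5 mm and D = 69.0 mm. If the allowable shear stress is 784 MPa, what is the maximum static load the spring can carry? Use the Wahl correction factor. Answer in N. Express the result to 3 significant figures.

1630 N

C = D/d = 69.0/7.5 = 9.2000
K_W = (4C−1)/(4C−4) + 0.615/C = 35.800/32.800 + 0.0668 = 1.1583
τ_max = K·8FD/(πd³) → F_max = τ_allow·πd³/(8DK)
F_max = 784·π·7.5³/(8·69.0·1.1583) = 1.0391e+06/639.39 = 1625.1 N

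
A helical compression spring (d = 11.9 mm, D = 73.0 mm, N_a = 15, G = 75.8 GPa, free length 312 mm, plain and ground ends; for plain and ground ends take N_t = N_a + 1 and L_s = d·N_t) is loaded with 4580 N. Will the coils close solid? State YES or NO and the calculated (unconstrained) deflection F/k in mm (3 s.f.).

YES, δ = 141 mm

k = Gd⁴/(8D³N_a) = (75.8×10³)(11.9⁴)/(8·73.0³·15) = 32.562 N/mm
N_t = 16; L_s = 11.9·16 = 190.4 mm; δ_solid = L₀ − L_s = 312 − 190.4 = 121.6 mm
δ = F/k = 4580/32.562 = 140.66 mm
δ ≥ δ_solid → spring goes solid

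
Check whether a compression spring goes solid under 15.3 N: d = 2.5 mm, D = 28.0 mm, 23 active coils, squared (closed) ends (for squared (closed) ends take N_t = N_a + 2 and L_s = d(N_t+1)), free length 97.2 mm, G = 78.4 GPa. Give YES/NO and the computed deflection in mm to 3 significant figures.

NO, δ = 20.2 mm

k = Gd⁴/(8D³N_a) = (78.4×10³)(2.5⁴)/(8·28.0³·23) = 0.7582 N/mm
N_t = 25; L_s = 2.5·26 = 65 mm; δ_solid = L₀ − L_s = 97.2 − 65 = 32.2 mm
δ = F/k = 15.3/0.7582 = 20.179 mm
δ < δ_solid → spring does not go solid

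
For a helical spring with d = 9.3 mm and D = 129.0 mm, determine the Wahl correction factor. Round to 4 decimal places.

C = D/d = 129.0/9.3 = 13.8710
K_W = (4C−1)/(4C−4) + 0.615/C = 54.484/51.484 + 0.0443 = 1.1026

1.1026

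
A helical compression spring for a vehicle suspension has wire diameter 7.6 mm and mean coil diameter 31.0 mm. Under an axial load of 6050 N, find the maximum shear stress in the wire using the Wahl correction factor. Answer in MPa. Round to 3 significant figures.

Spring index C = D/d = 31.0/7.6 = 4.0789
K_W = (4C−1)/(4C−4) + 0.615/C = 15.316/12.316 + 0.1508 = 1.3944
τ₀ = 8FD/(πd³) = 8·6050·31.0/(π·7.6³) = 1.5004e+06/1379.1 = 1088 MPa
τ_max = K·τ₀ = 1.3944 × 1088 = 1517 MPa

1520 MPa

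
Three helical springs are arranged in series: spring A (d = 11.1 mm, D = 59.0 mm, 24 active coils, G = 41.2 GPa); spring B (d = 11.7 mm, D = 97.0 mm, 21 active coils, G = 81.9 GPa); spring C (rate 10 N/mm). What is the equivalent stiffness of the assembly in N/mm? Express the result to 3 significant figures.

k_A = Gd⁴/(8D³N_a) = (41.2×10³)(11.1⁴)/(8·59.0³·24) = 15.861 N/mm
k_B = Gd⁴/(8D³N_a) = (81.9×10³)(11.7⁴)/(8·97.0³·21) = 10.009 N/mm
Series: 1/k_eq = 1/15.861 + 1/10.009 + 1/10 = 0.26295; k_eq = 3.8029 N/mm

3.80 N/mm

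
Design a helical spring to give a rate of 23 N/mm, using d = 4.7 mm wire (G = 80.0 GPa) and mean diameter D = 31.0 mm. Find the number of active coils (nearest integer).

7

N_a = Gd⁴/(8D³k) = (80.0×10³ × 4.7⁴)/(8 × 31.0³ × 23)
    = 3.90374e+07 / 5.48154e+06 = 7.122 → 7 coils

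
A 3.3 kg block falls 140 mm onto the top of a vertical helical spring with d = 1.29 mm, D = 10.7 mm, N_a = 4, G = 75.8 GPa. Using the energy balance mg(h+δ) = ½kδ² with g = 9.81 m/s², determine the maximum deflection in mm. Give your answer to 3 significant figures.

k = Gd⁴/(8D³N_a) = (75.8×10³)(1.29⁴)/(8·10.7³·4) = 5.3546 N/mm
W = mg = 3.3 × 9.81 = 32.373 N
½kδ² − Wδ − Wh = 0 → δ = (W + √(W² + 2kWh))/k
δ = (32.373 + √(1048 + 48536.4))/5.3546 = (32.373 + 222.68)/5.3546 = 47.632 mm

47.6 mm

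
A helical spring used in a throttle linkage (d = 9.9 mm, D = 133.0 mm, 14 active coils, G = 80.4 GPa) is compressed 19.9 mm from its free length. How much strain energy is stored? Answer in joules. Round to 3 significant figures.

k = Gd⁴/(8D³N_a) = (80.4×10³)(9.9⁴)/(8·133.0³·14) = 2.9311 N/mm
U = ½kδ² = 0.5 × 2.9311 × 19.9² = 580.36 N·mm = 0.58036 J

0.580 J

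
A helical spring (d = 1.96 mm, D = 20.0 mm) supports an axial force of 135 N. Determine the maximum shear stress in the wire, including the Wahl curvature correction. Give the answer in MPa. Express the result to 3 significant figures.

1040 MPa

Spring index C = D/d = 20.0/1.96 = 10.2041
K_W = (4C−1)/(4C−4) + 0.615/C = 39.816/36.816 + 0.0603 = 1.1418
τ₀ = 8FD/(πd³) = 8·135·20.0/(π·1.96³) = 21600/23.655 = 913.14 MPa
τ_max = K·τ₀ = 1.1418 × 913.14 = 1042.6 MPa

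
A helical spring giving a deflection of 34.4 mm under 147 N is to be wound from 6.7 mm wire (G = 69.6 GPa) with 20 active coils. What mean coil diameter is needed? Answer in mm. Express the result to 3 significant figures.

Required rate k = F/δ = 147/34.4 = 4.2733 N/mm
D = (Gd⁴/(8N_a·k))^(1/3) = (69.6×10³·6.7⁴/(8·20·4.2733))^(1/3)
  = (205130)^(1/3) = 58.9762 mm

59.0 mm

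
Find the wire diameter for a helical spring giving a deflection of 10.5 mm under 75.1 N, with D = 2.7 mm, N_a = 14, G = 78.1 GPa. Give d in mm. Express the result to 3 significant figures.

0.670 mm

Required rate k = F/δ = 75.1/10.5 = 7.1524 N/mm
d = (8D³N_a·k / G)^(1/4) = (8·2.7³·14·7.1524 / (78.1×10³))^0.25
  = (0.20189)^0.25 = 0.6703 mm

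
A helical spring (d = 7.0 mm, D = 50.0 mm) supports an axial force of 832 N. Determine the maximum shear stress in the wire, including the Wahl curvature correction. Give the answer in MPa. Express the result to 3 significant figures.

373 MPa

Spring index C = D/d = 50.0/7.0 = 7.1429
K_W = (4C−1)/(4C−4) + 0.615/C = 27.571/24.571 + 0.0861 = 1.2082
τ₀ = 8FD/(πd³) = 8·832·50.0/(π·7.0³) = 332800/1077.6 = 308.84 MPa
τ_max = K·τ₀ = 1.2082 × 308.84 = 373.14 MPa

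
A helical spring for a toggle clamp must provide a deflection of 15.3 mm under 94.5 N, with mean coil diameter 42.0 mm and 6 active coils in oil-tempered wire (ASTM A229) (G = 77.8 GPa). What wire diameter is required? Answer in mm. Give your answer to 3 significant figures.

Required rate k = F/δ = 94.5/15.3 = 6.1765 N/mm
d = (8D³N_a·k / G)^(1/4) = (8·42.0³·6·6.1765 / (77.8×10³))^0.25
  = (282.33)^0.25 = 4.0991 mm

4.10 mm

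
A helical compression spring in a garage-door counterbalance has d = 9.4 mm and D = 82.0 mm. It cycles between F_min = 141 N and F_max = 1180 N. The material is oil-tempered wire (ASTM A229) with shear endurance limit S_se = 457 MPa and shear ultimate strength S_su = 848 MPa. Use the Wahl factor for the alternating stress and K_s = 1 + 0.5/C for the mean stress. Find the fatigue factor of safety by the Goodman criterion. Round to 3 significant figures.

C = D/d = 82.0/9.4 = 8.7234; K_W = (4C−1)/(4C−4)+0.615/C = 1.1676; K_s = 1+0.5/C = 1.0573
F_a = (F_max−F_min)/2 = 519.5 N; F_m = (F_max+F_min)/2 = 660.5 N
τ_a = K_W·8F_aD/(πd³) = 1.1676 × 130.6 = 152.49 MPa
τ_m = K_s·8F_mD/(πd³) = 1.0573 × 166.05 = 175.57 MPa
Goodman: 1/n_f = τ_a/S_se + τ_m/S_su = 152.49/457 + 175.57/848 = 0.33368 + 0.20704 = 0.54072
n_f = 1/0.54072 = 1.849

1.85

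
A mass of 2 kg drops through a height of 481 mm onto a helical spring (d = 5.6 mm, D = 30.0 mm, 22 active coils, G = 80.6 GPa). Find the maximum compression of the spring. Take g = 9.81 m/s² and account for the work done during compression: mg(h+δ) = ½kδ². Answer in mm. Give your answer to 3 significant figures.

34.8 mm

k = Gd⁴/(8D³N_a) = (80.6×10³)(5.6⁴)/(8·30.0³·22) = 16.681 N/mm
W = mg = 2 × 9.81 = 19.62 N
½kδ² − Wδ − Wh = 0 → δ = (W + √(W² + 2kWh))/k
δ = (19.62 + √(384.94 + 314836))/16.681 = (19.62 + 561.45)/16.681 = 34.835 mm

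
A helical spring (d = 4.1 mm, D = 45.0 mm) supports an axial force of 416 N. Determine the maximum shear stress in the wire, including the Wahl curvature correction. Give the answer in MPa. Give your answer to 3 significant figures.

782 MPa

Spring index C = D/d = 45.0/4.1 = 10.9756
K_W = (4C−1)/(4C−4) + 0.615/C = 42.902/39.902 + 0.0560 = 1.1312
τ₀ = 8FD/(πd³) = 8·416·45.0/(π·4.1³) = 149760/216.52 = 691.66 MPa
τ_max = K·τ₀ = 1.1312 × 691.66 = 782.42 MPa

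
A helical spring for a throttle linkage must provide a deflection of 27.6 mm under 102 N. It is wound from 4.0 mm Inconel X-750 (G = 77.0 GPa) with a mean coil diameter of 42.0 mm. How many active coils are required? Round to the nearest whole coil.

9

Required rate k = F/δ = 102/27.6 = 3.6957 N/mm
N_a = Gd⁴/(8D³k) = (77.0×10³ × 4.0⁴)/(8 × 42.0³ × 3.6957)
    = 1.9712e+07 / 2.19043e+06 = 8.999 → 9 coils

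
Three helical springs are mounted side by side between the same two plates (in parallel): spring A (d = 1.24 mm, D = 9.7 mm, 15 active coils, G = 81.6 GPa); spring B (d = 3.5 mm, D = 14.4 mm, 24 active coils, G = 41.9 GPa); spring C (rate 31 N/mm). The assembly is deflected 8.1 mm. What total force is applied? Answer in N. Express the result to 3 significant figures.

354 N

k_A = Gd⁴/(8D³N_a) = (81.6×10³)(1.24⁴)/(8·9.7³·15) = 1.7615 N/mm
k_B = Gd⁴/(8D³N_a) = (41.9×10³)(3.5⁴)/(8·14.4³·24) = 10.967 N/mm
Parallel: k_eq = 1.7615 + 10.967 + 31 = 43.729 N/mm
F = k_eq·δ = 43.729·8.1 = 354.2 N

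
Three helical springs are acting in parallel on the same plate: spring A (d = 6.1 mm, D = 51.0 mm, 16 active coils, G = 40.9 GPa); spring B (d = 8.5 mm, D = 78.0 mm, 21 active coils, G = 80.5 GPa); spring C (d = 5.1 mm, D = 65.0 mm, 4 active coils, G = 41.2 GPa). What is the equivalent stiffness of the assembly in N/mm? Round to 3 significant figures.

11.8 N/mm

k_A = Gd⁴/(8D³N_a) = (40.9×10³)(6.1⁴)/(8·51.0³·16) = 3.3352 N/mm
k_B = Gd⁴/(8D³N_a) = (80.5×10³)(8.5⁴)/(8·78.0³·21) = 5.2708 N/mm
k_C = Gd⁴/(8D³N_a) = (41.2×10³)(5.1⁴)/(8·65.0³·4) = 3.1717 N/mm
Parallel: k_eq = 3.3352 + 5.2708 + 3.1717 = 11.778 N/mm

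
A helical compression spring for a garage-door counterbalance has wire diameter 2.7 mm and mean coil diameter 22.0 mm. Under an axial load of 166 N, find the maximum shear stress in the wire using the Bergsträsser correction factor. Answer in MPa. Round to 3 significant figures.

Spring index C = D/d = 22.0/2.7 = 8.1481
K_B = (4C+2)/(4C−3) = 34.593/29.593 = 1.1690
τ₀ = 8FD/(πd³) = 8·166·22.0/(π·2.7³) = 29216/61.836 = 472.48 MPa
τ_max = K·τ₀ = 1.1690 × 472.48 = 552.31 MPa

552 MPa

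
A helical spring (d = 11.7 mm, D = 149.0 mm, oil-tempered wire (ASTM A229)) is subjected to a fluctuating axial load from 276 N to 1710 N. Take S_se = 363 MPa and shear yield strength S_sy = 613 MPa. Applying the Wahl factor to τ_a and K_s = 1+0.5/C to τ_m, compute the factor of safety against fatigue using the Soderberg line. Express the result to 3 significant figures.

1.09

C = D/d = 149.0/11.7 = 12.7350; K_W = (4C−1)/(4C−4)+0.615/C = 1.1122; K_s = 1+0.5/C = 1.0393
F_a = (F_max−F_min)/2 = 717 N; F_m = (F_max+F_min)/2 = 993 N
τ_a = K_W·8F_aD/(πd³) = 1.1122 × 169.86 = 188.92 MPa
τ_m = K_s·8F_mD/(πd³) = 1.0393 × 235.24 = 244.48 MPa
Soderberg: 1/n_f = τ_a/S_se + τ_m/S_sy = 188.92/363 + 244.48/613 = 0.52043 + 0.39883 = 0.91926
n_f = 1/0.91926 = 1.088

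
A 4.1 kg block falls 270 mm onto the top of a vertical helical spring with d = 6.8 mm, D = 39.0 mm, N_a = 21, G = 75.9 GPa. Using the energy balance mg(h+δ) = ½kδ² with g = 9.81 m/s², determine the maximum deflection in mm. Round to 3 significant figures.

39.1 mm

k = Gd⁴/(8D³N_a) = (75.9×10³)(6.8⁴)/(8·39.0³·21) = 16.284 N/mm
W = mg = 4.1 × 9.81 = 40.221 N
½kδ² − Wδ − Wh = 0 → δ = (W + √(W² + 2kWh))/k
δ = (40.221 + √(1617.7 + 353689))/16.284 = (40.221 + 596.08)/16.284 = 39.074 mm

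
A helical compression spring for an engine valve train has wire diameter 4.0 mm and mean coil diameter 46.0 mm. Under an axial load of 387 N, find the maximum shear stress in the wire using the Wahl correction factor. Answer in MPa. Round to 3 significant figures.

797 MPa

Spring index C = D/d = 46.0/4.0 = 11.5000
K_W = (4C−1)/(4C−4) + 0.615/C = 45.000/42.000 + 0.0535 = 1.1249
τ₀ = 8FD/(πd³) = 8·387·46.0/(π·4.0³) = 142416/201.06 = 708.32 MPa
τ_max = K·τ₀ = 1.1249 × 708.32 = 796.79 MPa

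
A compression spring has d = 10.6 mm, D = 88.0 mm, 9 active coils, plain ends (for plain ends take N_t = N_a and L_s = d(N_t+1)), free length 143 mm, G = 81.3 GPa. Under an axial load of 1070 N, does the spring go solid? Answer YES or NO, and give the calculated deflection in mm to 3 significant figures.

YES, δ = 51.2 mm

k = Gd⁴/(8D³N_a) = (81.3×10³)(10.6⁴)/(8·88.0³·9) = 20.919 N/mm
N_t = 9; L_s = 10.6·10 = 106 mm; δ_solid = L₀ − L_s = 143 − 106 = 37 mm
δ = F/k = 1070/20.919 = 51.151 mm
δ ≥ δ_solid → spring goes solid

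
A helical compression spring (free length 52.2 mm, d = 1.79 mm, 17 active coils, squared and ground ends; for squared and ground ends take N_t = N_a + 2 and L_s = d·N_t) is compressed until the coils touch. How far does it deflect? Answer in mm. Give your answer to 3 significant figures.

N_t = 19; L_s = 1.79·19 = 34.01 mm
δ_solid = L₀ − L_s = 52.2 − 34.01 = 18.19 mm

18.2 mm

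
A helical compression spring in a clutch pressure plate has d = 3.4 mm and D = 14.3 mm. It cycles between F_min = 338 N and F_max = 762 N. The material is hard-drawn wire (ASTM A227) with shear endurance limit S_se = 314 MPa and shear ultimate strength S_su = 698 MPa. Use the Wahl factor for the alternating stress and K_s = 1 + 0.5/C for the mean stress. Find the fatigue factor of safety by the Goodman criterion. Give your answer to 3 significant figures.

0.595

C = D/d = 14.3/3.4 = 4.2059; K_W = (4C−1)/(4C−4)+0.615/C = 1.3802; K_s = 1+0.5/C = 1.1189
F_a = (F_max−F_min)/2 = 212 N; F_m = (F_max+F_min)/2 = 550 N
τ_a = K_W·8F_aD/(πd³) = 1.3802 × 196.42 = 271.09 MPa
τ_m = K_s·8F_mD/(πd³) = 1.1189 × 509.57 = 570.15 MPa
Goodman: 1/n_f = τ_a/S_se + τ_m/S_su = 271.09/314 + 570.15/698 = 0.86333 + 0.81683 = 1.6802
n_f = 1/1.6802 = 0.5952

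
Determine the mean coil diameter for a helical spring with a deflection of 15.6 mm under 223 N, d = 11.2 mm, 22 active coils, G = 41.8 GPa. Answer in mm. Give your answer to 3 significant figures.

63.9 mm

Required rate k = F/δ = 223/15.6 = 14.295 N/mm
D = (Gd⁴/(8N_a·k))^(1/3) = (41.8×10³·11.2⁴/(8·22·14.295))^(1/3)
  = (261430)^(1/3) = 63.9418 mm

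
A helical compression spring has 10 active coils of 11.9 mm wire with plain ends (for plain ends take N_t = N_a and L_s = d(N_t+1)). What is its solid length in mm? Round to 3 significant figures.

131 mm

plain ends: N_t = N_a = 10
L_s = d·(N_t+1) = 11.9 × 11 = 130.9 mm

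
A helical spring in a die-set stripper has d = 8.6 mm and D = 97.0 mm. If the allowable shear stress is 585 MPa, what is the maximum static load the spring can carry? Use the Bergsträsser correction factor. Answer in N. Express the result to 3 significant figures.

1350 N

C = D/d = 97.0/8.6 = 11.2791
K_B = (4C+2)/(4C−3) = 47.116/42.116 = 1.1187
τ_max = K·8FD/(πd³) → F_max = τ_allow·πd³/(8DK)
F_max = 585·π·8.6³/(8·97.0·1.1187) = 1.169e+06/868.13 = 1346.5 N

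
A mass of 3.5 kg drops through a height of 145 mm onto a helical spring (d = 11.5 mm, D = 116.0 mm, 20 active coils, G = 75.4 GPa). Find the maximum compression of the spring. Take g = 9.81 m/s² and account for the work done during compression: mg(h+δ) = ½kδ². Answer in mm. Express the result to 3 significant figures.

k = Gd⁴/(8D³N_a) = (75.4×10³)(11.5⁴)/(8·116.0³·20) = 5.2804 N/mm
W = mg = 3.5 × 9.81 = 34.335 N
½kδ² − Wδ − Wh = 0 → δ = (W + √(W² + 2kWh))/k
δ = (34.335 + √(1178.9 + 52578))/5.2804 = (34.335 + 231.86)/5.2804 = 50.411 mm

50.4 mm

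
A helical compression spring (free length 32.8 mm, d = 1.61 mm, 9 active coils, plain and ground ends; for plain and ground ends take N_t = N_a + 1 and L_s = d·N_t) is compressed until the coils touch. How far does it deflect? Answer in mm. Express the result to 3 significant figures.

16.7 mm

N_t = 10; L_s = 1.61·10 = 16.1 mm
δ_solid = L₀ − L_s = 32.8 − 16.1 = 16.7 mm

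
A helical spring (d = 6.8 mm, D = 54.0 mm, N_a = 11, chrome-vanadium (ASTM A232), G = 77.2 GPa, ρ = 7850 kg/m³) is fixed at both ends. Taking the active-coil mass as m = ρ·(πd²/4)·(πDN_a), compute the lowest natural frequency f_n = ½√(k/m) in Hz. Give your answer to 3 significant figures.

k = Gd⁴/(8D³N_a) = (77.2×10³)(6.8⁴)/(8·54.0³·11) = 11.912 N/mm = 11912 N/m
Wire length L = πDN_a = π·54.0·11 = 1866.1 mm
m = ρ·(πd²/4)·L = 7850 × 36.317×10⁻⁶ m² × 1.8661 m = 0.532 kg
f_n = ½√(k/m) = 0.5·√(11912/0.532) = 0.5·√(22391) = 74.818 Hz

74.8 Hz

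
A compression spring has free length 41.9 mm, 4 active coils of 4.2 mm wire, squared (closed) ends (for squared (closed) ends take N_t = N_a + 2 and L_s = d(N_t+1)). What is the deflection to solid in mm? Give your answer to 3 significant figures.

N_t = 6; L_s = 4.2·7 = 29.4 mm
δ_solid = L₀ − L_s = 41.9 − 29.4 = 12.5 mm

12.5 mm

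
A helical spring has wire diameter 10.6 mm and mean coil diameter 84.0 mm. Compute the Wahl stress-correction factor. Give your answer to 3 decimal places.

C = D/d = 84.0/10.6 = 7.9245
K_W = (4C−1)/(4C−4) + 0.615/C = 30.698/27.698 + 0.0776 = 1.1859

1.186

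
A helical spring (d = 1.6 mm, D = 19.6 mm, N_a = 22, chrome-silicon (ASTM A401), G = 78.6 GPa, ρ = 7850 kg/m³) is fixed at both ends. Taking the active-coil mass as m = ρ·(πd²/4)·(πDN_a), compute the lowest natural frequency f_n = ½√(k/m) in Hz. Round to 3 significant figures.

k = Gd⁴/(8D³N_a) = (78.6×10³)(1.6⁴)/(8·19.6³·22) = 0.38871 N/mm = 388.71 N/m
Wire length L = πDN_a = π·19.6·22 = 1354.7 mm
m = ρ·(πd²/4)·L = 7850 × 2.0106×10⁻⁶ m² × 1.3547 m = 0.021381 kg
f_n = ½√(k/m) = 0.5·√(388.71/0.021381) = 0.5·√(18180) = 67.417 Hz

67.4 Hz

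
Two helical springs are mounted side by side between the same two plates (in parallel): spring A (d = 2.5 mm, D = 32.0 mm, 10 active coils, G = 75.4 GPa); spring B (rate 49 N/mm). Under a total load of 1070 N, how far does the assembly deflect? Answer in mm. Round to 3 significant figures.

21.3 mm

k_A = Gd⁴/(8D³N_a) = (75.4×10³)(2.5⁴)/(8·32.0³·10) = 1.1235 N/mm
Parallel: k_eq = 1.1235 + 49 = 50.124 N/mm
δ = F/k_eq = 1070/50.124 = 21.347 mm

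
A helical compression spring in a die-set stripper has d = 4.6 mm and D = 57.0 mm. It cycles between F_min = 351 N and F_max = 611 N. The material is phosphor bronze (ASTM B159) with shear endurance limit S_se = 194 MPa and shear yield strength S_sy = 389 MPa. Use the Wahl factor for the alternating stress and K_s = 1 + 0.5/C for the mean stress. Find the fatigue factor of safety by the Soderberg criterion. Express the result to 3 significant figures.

C = D/d = 57.0/4.6 = 12.3913; K_W = (4C−1)/(4C−4)+0.615/C = 1.1155; K_s = 1+0.5/C = 1.0404
F_a = (F_max−F_min)/2 = 130 N; F_m = (F_max+F_min)/2 = 481 N
τ_a = K_W·8F_aD/(πd³) = 1.1155 × 193.86 = 216.24 MPa
τ_m = K_s·8F_mD/(πd³) = 1.0404 × 717.28 = 746.22 MPa
Soderberg: 1/n_f = τ_a/S_se + τ_m/S_sy = 216.24/194 + 746.22/389 = 1.11466 + 1.91830 = 3.033
n_f = 1/3.033 = 0.3297

0.330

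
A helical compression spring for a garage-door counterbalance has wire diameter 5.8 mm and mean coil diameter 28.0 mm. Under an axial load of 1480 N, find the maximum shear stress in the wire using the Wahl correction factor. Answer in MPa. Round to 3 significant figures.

Spring index C = D/d = 28.0/5.8 = 4.8276
K_W = (4C−1)/(4C−4) + 0.615/C = 18.310/15.310 + 0.1274 = 1.3233
τ₀ = 8FD/(πd³) = 8·1480·28.0/(π·5.8³) = 331520/612.96 = 540.85 MPa
τ_max = K·τ₀ = 1.3233 × 540.85 = 715.73 MPa

716 MPa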